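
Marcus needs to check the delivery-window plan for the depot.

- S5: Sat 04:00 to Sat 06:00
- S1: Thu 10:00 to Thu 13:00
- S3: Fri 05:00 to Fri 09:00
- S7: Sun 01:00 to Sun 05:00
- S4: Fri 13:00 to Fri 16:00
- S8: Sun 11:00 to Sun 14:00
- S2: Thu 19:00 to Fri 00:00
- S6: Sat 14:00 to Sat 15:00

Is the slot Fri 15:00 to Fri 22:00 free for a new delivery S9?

No — it overlaps S4

S1: ends Thu 13:00 at or before S9 starts Fri 15:00 → clear.
S2: ends Fri 00:00 at or before S9 starts Fri 15:00 → clear.
S3: ends Fri 09:00 at or before S9 starts Fri 15:00 → clear.
S4: starts Fri 13:00 before S9 ends Fri 22:00, and ends Fri 16:00 after S9 starts Fri 15:00 → overlap.
S5: starts Sat 04:00 at or after S9 ends Fri 22:00 → clear.
S6: starts Sat 14:00 at or after S9 ends Fri 22:00 → clear.
S7: starts Sun 01:00 at or after S9 ends Fri 22:00 → clear.
S8: starts Sun 11:00 at or after S9 ends Fri 22:00 → clear.
S9 overlaps S4.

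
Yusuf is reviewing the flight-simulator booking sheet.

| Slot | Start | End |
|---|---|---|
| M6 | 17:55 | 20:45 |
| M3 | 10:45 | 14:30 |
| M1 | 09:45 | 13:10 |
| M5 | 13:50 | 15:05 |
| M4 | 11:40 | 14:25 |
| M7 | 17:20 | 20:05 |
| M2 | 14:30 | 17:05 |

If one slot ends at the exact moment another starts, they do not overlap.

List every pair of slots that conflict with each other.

M1 & M3, M1 & M4, M2 & M5, M3 & M4, M3 & M5, M4 & M5, M6 & M7

Sorted by start: M1, M3, M4, M5, M2, M7, M6.
M3 starts before M1 ends → M1 and M3 overlap.
M4 starts before M1 ends → M1 and M4 overlap.
M5 starts after M1 ends, so nothing later overlaps M1 either.
M4 starts before M3 ends → M3 and M4 overlap.
M5 starts before M3 ends → M3 and M5 overlap.
M2 starts exactly when M3 ends (back-to-back, no overlap), so nothing later overlaps M3 either.
M5 starts before M4 ends → M4 and M5 overlap.
M2 starts after M4 ends, so nothing later overlaps M4 either.
M2 starts before M5 ends → M5 and M2 overlap.
M7 starts after M5 ends, so nothing later overlaps M5 either.
M7 starts after M2 ends, so nothing later overlaps M2 either.
M6 starts before M7 ends → M7 and M6 overlap.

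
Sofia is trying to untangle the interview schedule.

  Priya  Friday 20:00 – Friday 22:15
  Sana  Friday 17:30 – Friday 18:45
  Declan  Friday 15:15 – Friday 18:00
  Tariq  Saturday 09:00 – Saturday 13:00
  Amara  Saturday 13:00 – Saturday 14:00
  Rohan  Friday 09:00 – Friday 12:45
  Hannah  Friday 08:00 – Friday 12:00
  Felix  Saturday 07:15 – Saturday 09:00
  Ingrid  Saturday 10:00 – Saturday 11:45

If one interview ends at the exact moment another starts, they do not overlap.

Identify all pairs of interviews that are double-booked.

Check each pair: they overlap iff neither finishes before the other starts.
Sorted by start: Hannah, Rohan, Declan, Sana, Priya, Felix, Tariq, Ingrid, Amara.
Rohan starts before Hannah ends → Hannah and Rohan overlap.
Declan starts after Hannah ends; Hannah is clear from here.
Declan starts after Rohan ends; Rohan is clear from here.
Sana starts before Declan ends → Declan and Sana overlap.
Priya starts after Declan ends; Declan is clear from here.
Priya starts after Sana ends; Sana is clear from here.
Felix starts after Priya ends; Priya is clear from here.
Tariq starts exactly when Felix ends (back-to-back, no overlap); Felix is clear from here.
Ingrid starts before Tariq ends → Tariq and Ingrid overlap.
Amara starts exactly when Tariq ends (back-to-back, no overlap).
Amara starts after Ingrid ends.

Declan & Sana, Hannah & Rohan, Ingrid & Tariq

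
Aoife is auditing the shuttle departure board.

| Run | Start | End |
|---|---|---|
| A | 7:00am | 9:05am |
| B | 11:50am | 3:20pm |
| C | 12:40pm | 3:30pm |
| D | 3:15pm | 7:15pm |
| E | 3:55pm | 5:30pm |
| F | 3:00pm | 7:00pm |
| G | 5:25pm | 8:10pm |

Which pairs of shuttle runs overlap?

B & C, B & D, B & F, C & D, C & F, D & E, D & F, D & G, E & F, E & G, F & G

Sorted by start: A, B, C, F, D, E, G.
B starts after A ends, so A has no further overlaps.
C starts before B ends → B and C overlap.
F starts before B ends → B and F overlap.
D starts before B ends → B and D overlap.
E starts after B ends, so B has no further overlaps.
F starts before C ends → C and F overlap.
D starts before C ends → C and D overlap.
E starts after C ends, so C has no further overlaps.
D starts before F ends → F and D overlap.
E starts before F ends → F and E overlap.
G starts before F ends → F and G overlap.
E starts before D ends → D and E overlap.
G starts before D ends → D and G overlap.
G starts before E ends → E and G overlap.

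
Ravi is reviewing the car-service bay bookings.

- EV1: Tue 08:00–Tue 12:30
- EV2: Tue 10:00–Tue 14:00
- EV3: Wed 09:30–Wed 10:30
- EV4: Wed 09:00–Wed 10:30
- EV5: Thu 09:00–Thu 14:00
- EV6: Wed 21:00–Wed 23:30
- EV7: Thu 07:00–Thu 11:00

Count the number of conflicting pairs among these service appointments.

Sorted by start: EV1, EV2, EV4, EV3, EV6, EV7, EV5.
EV2 starts before EV1 ends → EV1 and EV2 overlap.
EV4 starts after EV1 ends, so EV1 has no further overlaps.
EV4 starts after EV2 ends, so EV2 has no further overlaps.
EV3 starts before EV4 ends → EV4 and EV3 overlap.
EV6 starts after EV4 ends, so EV4 has no further overlaps.
EV6 starts after EV3 ends, so EV3 has no further overlaps.
EV7 starts after EV6 ends, so EV6 has no further overlaps.
EV5 starts before EV7 ends → EV7 and EV5 overlap.
Overlapping pairs: EV1 & EV2, EV3 & EV4, EV5 & EV7 — 3 in total.

3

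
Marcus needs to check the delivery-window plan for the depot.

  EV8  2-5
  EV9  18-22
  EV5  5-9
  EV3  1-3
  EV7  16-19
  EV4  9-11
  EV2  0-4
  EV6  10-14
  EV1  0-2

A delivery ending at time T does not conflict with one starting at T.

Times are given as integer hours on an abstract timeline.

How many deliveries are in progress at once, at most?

3

Walk through starts and ends in time order (an end at T is processed before a start at T):
0 start EV1 → 1
0 start EV2 → 2
1 start EV3 → 3
2 end EV1 → 2
2 start EV8 → 3
3 end EV3 → 2
4 end EV2 → 1
5 end EV8 → 0
5 start EV5 → 1
9 end EV5 → 0
9 start EV4 → 1
10 start EV6 → 2
11 end EV4 → 1
14 end EV6 → 0
16 start EV7 → 1
18 start EV9 → 2
19 end EV7 → 1
22 end EV9 → 0
Peak is 3, at 1 (EV1, EV2, EV3).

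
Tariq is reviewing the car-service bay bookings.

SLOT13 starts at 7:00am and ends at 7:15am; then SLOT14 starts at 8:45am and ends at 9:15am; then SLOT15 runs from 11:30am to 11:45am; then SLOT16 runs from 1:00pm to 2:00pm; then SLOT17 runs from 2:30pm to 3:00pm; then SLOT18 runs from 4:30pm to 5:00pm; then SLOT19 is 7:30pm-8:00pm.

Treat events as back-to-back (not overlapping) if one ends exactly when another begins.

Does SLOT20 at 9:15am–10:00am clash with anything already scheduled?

SLOT13: ends 7:15am at or before SLOT20 starts 9:15am → clear.
SLOT14: ends 9:15am at or before SLOT20 starts 9:15am → clear.
SLOT15: starts 11:30am at or after SLOT20 ends 10:00am → clear.
SLOT16: starts 1:00pm at or after SLOT20 ends 10:00am → clear.
SLOT17: starts 2:30pm at or after SLOT20 ends 10:00am → clear.
SLOT18: starts 4:30pm at or after SLOT20 ends 10:00am → clear.
SLOT19: starts 7:30pm at or after SLOT20 ends 10:00am → clear.

No — it doesn't clash with anything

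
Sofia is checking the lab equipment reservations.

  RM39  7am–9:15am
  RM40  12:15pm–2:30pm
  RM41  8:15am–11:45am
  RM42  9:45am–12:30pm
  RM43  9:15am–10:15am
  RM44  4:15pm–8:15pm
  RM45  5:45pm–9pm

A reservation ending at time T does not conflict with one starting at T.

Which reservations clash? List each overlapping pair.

Check each pair: they overlap iff neither finishes before the other starts.
Sorted by start: RM39, RM41, RM43, RM42, RM40, RM44, RM45.
RM41 starts before RM39 ends → RM39 and RM41 overlap.
RM43 starts exactly when RM39 ends (back-to-back, no overlap), so nothing later overlaps RM39 either.
RM43 starts before RM41 ends → RM41 and RM43 overlap.
RM42 starts before RM41 ends → RM41 and RM42 overlap.
RM40 starts after RM41 ends, so nothing later overlaps RM41 either.
RM42 starts before RM43 ends → RM43 and RM42 overlap.
RM40 starts after RM43 ends, so nothing later overlaps RM43 either.
RM40 starts before RM42 ends → RM42 and RM40 overlap.
RM44 starts after RM42 ends, so nothing later overlaps RM42 either.
RM44 starts after RM40 ends, so nothing later overlaps RM40 either.
RM45 starts before RM44 ends → RM44 and RM45 overlap.

RM39 & RM41, RM40 & RM42, RM41 & RM42, RM41 & RM43, RM42 & RM43, RM44 & RM45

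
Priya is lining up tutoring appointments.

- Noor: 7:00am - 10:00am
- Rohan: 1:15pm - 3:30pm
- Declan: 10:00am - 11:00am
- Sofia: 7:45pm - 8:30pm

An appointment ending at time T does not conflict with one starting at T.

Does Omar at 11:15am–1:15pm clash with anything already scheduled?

No — it doesn't clash with anything

Noor: ends 10:00am at or before Omar starts 11:15am → clear.
Declan: ends 11:00am at or before Omar starts 11:15am → clear.
Rohan: starts 1:15pm at or after Omar ends 1:15pm → clear.
Sofia: starts 7:45pm at or after Omar ends 1:15pm → clear.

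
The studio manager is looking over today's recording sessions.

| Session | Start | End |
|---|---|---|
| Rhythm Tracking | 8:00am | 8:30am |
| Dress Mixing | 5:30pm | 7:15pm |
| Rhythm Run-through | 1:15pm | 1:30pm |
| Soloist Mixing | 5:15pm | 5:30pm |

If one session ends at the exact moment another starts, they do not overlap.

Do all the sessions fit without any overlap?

Sorted by start: Rhythm Tracking, Rhythm Run-through, Soloist Mixing, Dress Mixing.
Rhythm Run-through starts after Rhythm Tracking ends, so nothing later overlaps Rhythm Tracking either.
Soloist Mixing starts after Rhythm Run-through ends, so nothing later overlaps Rhythm Run-through either.
Dress Mixing starts exactly when Soloist Mixing ends (back-to-back, no overlap).
Every pair is clear; the schedule has no overlaps.

Yes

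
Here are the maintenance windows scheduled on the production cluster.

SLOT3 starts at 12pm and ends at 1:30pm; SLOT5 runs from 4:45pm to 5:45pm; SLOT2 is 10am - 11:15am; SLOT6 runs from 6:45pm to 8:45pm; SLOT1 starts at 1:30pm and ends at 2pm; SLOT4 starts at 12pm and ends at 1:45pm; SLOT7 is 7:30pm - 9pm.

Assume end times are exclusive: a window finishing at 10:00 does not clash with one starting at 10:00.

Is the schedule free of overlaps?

No

Sorted by start: SLOT2, SLOT3, SLOT4, SLOT1, SLOT5, SLOT6, SLOT7.
SLOT3 starts after SLOT2 ends, so nothing later overlaps SLOT2 either.
SLOT4 starts before SLOT3 ends → SLOT3 and SLOT4 overlap.
That's a conflict, so the schedule is not conflict-free.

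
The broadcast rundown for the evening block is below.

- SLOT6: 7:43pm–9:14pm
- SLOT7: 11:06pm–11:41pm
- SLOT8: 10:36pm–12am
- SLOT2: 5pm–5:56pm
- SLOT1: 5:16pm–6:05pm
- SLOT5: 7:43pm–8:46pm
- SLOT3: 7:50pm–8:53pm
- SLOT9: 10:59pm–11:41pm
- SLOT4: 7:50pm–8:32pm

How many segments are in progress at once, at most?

4

Sweep the timeline, counting +1 at each start and −1 at each end (ends before starts at a tie):
5pm start SLOT2 → 1
5:16pm start SLOT1 → 2
5:56pm end SLOT2 → 1
6:05pm end SLOT1 → 0
7:43pm start SLOT5 → 1
7:43pm start SLOT6 → 2
7:50pm start SLOT3 → 3
7:50pm start SLOT4 → 4
8:32pm end SLOT4 → 3
8:46pm end SLOT5 → 2
8:53pm end SLOT3 → 1
9:14pm end SLOT6 → 0
10:36pm start SLOT8 → 1
10:59pm start SLOT9 → 2
11:06pm start SLOT7 → 3
11:41pm end SLOT7 → 2
11:41pm end SLOT9 → 1
12am end SLOT8 → 0
Peak is 4, at 7:50pm (SLOT3, SLOT4, SLOT5, SLOT6).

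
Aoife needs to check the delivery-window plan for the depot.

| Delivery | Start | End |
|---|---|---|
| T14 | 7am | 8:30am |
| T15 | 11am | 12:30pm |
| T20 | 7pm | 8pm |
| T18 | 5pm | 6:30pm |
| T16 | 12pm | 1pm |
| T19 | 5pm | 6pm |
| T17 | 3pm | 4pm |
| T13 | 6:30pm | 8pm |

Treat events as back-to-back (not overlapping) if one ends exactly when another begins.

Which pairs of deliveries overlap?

T13 & T20, T15 & T16, T18 & T19

Sorted by start: T14, T15, T16, T17, T18, T19, T13, T20.
T15 starts after T14 ends, so T14 has no further overlaps.
T16 starts before T15 ends → T15 and T16 overlap.
T17 starts after T15 ends, so T15 has no further overlaps.
T17 starts after T16 ends, so T16 has no further overlaps.
T18 starts after T17 ends, so T17 has no further overlaps.
T19 starts before T18 ends → T18 and T19 overlap.
T13 starts exactly when T18 ends (back-to-back, no overlap), so T18 has no further overlaps.
T13 starts after T19 ends, so T19 has no further overlaps.
T20 starts before T13 ends → T13 and T20 overlap.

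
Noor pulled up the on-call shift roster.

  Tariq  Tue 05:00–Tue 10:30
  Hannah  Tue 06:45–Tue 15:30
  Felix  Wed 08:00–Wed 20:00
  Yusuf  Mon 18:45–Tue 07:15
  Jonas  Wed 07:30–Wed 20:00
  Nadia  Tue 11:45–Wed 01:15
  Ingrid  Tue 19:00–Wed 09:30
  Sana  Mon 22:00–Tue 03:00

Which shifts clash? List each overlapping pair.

Check each pair: they overlap iff neither finishes before the other starts.
Sorted by start: Yusuf, Sana, Tariq, Hannah, Nadia, Ingrid, Jonas, Felix.
Sana starts before Yusuf ends → Yusuf and Sana overlap.
Tariq starts before Yusuf ends → Yusuf and Tariq overlap.
Hannah starts before Yusuf ends → Yusuf and Hannah overlap.
Nadia starts after Yusuf ends — done with Yusuf.
Tariq starts after Sana ends — done with Sana.
Hannah starts before Tariq ends → Tariq and Hannah overlap.
Nadia starts after Tariq ends — done with Tariq.
Nadia starts before Hannah ends → Hannah and Nadia overlap.
Ingrid starts after Hannah ends — done with Hannah.
Ingrid starts before Nadia ends → Nadia and Ingrid overlap.
Jonas starts after Nadia ends — done with Nadia.
Jonas starts before Ingrid ends → Ingrid and Jonas overlap.
Felix starts before Ingrid ends → Ingrid and Felix overlap.
Felix starts before Jonas ends → Jonas and Felix overlap.

Felix & Ingrid, Felix & Jonas, Hannah & Nadia, Hannah & Tariq, Hannah & Yusuf, Ingrid & Jonas, Ingrid & Nadia, Sana & Yusuf, Tariq & Yusuf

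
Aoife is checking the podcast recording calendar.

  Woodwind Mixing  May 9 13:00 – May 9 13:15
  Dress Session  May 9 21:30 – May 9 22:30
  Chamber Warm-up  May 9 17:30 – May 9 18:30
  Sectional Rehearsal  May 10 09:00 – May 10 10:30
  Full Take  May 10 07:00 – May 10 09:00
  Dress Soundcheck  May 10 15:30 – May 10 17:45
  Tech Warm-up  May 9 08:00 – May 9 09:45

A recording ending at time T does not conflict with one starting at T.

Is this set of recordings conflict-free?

Two intervals overlap when each starts before the other ends.
Sorted by start: Tech Warm-up, Woodwind Mixing, Chamber Warm-up, Dress Session, Full Take, Sectional Rehearsal, Dress Soundcheck.
Woodwind Mixing starts after Tech Warm-up ends, so nothing later overlaps Tech Warm-up either.
Chamber Warm-up starts after Woodwind Mixing ends, so nothing later overlaps Woodwind Mixing either.
Dress Session starts after Chamber Warm-up ends, so nothing later overlaps Chamber Warm-up either.
Full Take starts after Dress Session ends, so nothing later overlaps Dress Session either.
Sectional Rehearsal starts exactly when Full Take ends (back-to-back, no overlap), so nothing later overlaps Full Take either.
Dress Soundcheck starts after Sectional Rehearsal ends.
Every pair is clear; the schedule has no overlaps.

Yes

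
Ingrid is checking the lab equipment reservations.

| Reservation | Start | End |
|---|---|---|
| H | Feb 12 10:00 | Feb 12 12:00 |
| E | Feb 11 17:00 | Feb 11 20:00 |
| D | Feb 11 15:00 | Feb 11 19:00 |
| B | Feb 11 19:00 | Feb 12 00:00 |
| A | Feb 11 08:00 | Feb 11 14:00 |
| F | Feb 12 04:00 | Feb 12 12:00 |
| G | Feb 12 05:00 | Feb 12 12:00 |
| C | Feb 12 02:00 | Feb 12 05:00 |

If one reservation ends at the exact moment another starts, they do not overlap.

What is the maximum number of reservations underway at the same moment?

Sweep the timeline, counting +1 at each start and −1 at each end (ends before starts at a tie):
Feb 11 08:00 start A → 1
Feb 11 14:00 end A → 0
Feb 11 15:00 start D → 1
Feb 11 17:00 start E → 2
Feb 11 19:00 end D → 1
Feb 11 19:00 start B → 2
Feb 11 20:00 end E → 1
Feb 12 00:00 end B → 0
Feb 12 02:00 start C → 1
Feb 12 04:00 start F → 2
Feb 12 05:00 end C → 1
Feb 12 05:00 start G → 2
Feb 12 10:00 start H → 3
Feb 12 12:00 end F → 2
Feb 12 12:00 end G → 1
Feb 12 12:00 end H → 0
Peak is 3, at Feb 12 10:00 (F, G, H).

3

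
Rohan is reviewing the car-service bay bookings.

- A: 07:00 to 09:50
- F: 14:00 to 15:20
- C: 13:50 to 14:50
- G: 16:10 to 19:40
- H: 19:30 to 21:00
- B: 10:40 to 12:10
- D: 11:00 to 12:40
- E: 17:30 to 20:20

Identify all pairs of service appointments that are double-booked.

Sorted by start: A, B, D, C, F, G, E, H.
B starts after A ends, so nothing later overlaps A either.
D starts before B ends → B and D overlap.
C starts after B ends, so nothing later overlaps B either.
C starts after D ends, so nothing later overlaps D either.
F starts before C ends → C and F overlap.
G starts after C ends, so nothing later overlaps C either.
G starts after F ends, so nothing later overlaps F either.
E starts before G ends → G and E overlap.
H starts before G ends → G and H overlap.
H starts before E ends → E and H overlap.

B & D, C & F, E & G, E & H, G & H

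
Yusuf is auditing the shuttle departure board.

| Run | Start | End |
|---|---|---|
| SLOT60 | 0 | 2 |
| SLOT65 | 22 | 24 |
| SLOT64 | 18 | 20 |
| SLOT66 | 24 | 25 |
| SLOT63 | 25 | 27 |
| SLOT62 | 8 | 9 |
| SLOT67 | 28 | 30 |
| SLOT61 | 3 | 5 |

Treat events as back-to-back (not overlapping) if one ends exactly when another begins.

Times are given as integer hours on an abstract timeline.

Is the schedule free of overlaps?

Sorted by start: SLOT60, SLOT61, SLOT62, SLOT64, SLOT65, SLOT66, SLOT63, SLOT67.
SLOT61 starts after SLOT60 ends — done with SLOT60.
SLOT62 starts after SLOT61 ends — done with SLOT61.
SLOT64 starts after SLOT62 ends — done with SLOT62.
SLOT65 starts after SLOT64 ends — done with SLOT64.
SLOT66 starts exactly when SLOT65 ends (back-to-back, no overlap) — done with SLOT65.
SLOT63 starts exactly when SLOT66 ends (back-to-back, no overlap) — done with SLOT66.
SLOT67 starts after SLOT63 ends.
Every pair is clear; the schedule has no overlaps.

Yes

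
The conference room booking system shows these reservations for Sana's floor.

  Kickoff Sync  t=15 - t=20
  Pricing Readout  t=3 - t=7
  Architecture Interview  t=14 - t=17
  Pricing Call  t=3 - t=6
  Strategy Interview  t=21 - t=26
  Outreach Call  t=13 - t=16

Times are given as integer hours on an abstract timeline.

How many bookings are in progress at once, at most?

3

Walk through starts and ends in time order (an end at T is processed before a start at T):
t=3 start Pricing Call → 1
t=3 start Pricing Readout → 2
t=6 end Pricing Call → 1
t=7 end Pricing Readout → 0
t=13 start Outreach Call → 1
t=14 start Architecture Interview → 2
t=15 start Kickoff Sync → 3
t=16 end Outreach Call → 2
t=17 end Architecture Interview → 1
t=20 end Kickoff Sync → 0
t=21 start Strategy Interview → 1
t=26 end Strategy Interview → 0
Peak is 3, at t=15 (Architecture Interview, Kickoff Sync, Outreach Call).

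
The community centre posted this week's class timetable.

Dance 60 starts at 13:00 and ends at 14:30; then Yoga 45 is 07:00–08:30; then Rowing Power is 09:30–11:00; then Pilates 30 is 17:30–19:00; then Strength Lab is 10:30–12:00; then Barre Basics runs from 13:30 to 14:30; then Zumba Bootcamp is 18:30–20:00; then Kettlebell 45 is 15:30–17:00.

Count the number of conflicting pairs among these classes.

Two intervals overlap when each starts before the other ends.
Sorted by start: Yoga 45, Rowing Power, Strength Lab, Dance 60, Barre Basics, Kettlebell 45, Pilates 30, Zumba Bootcamp.
Rowing Power starts after Yoga 45 ends — done with Yoga 45.
Strength Lab starts before Rowing Power ends → Rowing Power and Strength Lab overlap.
Dance 60 starts after Rowing Power ends — done with Rowing Power.
Dance 60 starts after Strength Lab ends — done with Strength Lab.
Barre Basics starts before Dance 60 ends → Dance 60 and Barre Basics overlap.
Kettlebell 45 starts after Dance 60 ends — done with Dance 60.
Kettlebell 45 starts after Barre Basics ends — done with Barre Basics.
Pilates 30 starts after Kettlebell 45 ends — done with Kettlebell 45.
Zumba Bootcamp starts before Pilates 30 ends → Pilates 30 and Zumba Bootcamp overlap.
Overlapping pairs: Barre Basics & Dance 60, Pilates 30 & Zumba Bootcamp, Rowing Power & Strength Lab — 3 in total.

3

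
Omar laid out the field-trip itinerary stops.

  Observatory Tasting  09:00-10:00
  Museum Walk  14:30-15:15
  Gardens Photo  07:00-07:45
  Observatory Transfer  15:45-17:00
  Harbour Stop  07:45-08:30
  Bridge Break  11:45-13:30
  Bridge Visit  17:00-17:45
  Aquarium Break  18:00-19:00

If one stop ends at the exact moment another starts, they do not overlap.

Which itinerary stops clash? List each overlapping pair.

no conflicts

Sorted by start: Gardens Photo, Harbour Stop, Observatory Tasting, Bridge Break, Museum Walk, Observatory Transfer, Bridge Visit, Aquarium Break.
Harbour Stop starts exactly when Gardens Photo ends (back-to-back, no overlap); Gardens Photo is clear from here.
Observatory Tasting starts after Harbour Stop ends; Harbour Stop is clear from here.
Bridge Break starts after Observatory Tasting ends; Observatory Tasting is clear from here.
Museum Walk starts after Bridge Break ends; Bridge Break is clear from here.
Observatory Transfer starts after Museum Walk ends; Museum Walk is clear from here.
Bridge Visit starts exactly when Observatory Transfer ends (back-to-back, no overlap); Observatory Transfer is clear from here.
Aquarium Break starts after Bridge Visit ends.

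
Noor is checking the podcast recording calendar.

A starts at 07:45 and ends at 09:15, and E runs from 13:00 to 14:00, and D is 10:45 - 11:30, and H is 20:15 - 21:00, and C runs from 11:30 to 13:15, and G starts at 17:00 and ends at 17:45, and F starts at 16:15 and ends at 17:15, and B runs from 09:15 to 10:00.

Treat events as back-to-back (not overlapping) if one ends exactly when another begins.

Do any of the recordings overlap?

Sorted by start: A, B, D, C, E, F, G, H.
B starts exactly when A ends (back-to-back, no overlap) — done with A.
D starts after B ends — done with B.
C starts exactly when D ends (back-to-back, no overlap) — done with D.
E starts before C ends → C and E overlap.
That's a conflict, so the schedule is not conflict-free.

Yes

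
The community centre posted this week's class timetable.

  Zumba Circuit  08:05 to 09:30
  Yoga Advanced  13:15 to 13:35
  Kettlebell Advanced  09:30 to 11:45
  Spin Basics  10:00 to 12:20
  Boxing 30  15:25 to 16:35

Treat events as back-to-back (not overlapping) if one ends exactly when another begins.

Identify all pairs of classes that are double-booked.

Kettlebell Advanced & Spin Basics

Sorted by start: Zumba Circuit, Kettlebell Advanced, Spin Basics, Yoga Advanced, Boxing 30.
Kettlebell Advanced starts exactly when Zumba Circuit ends (back-to-back, no overlap), so nothing later overlaps Zumba Circuit either.
Spin Basics starts before Kettlebell Advanced ends → Kettlebell Advanced and Spin Basics overlap.
Yoga Advanced starts after Kettlebell Advanced ends, so nothing later overlaps Kettlebell Advanced either.
Yoga Advanced starts after Spin Basics ends, so nothing later overlaps Spin Basics either.
Boxing 30 starts after Yoga Advanced ends.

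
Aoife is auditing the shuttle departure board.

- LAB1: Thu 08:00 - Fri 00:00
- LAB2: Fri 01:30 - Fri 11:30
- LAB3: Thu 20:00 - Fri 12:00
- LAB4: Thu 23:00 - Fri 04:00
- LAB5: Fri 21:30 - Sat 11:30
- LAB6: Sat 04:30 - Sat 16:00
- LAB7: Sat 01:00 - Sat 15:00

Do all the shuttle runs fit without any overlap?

Sorted by start: LAB1, LAB3, LAB4, LAB2, LAB5, LAB7, LAB6.
LAB3 starts before LAB1 ends → LAB1 and LAB3 overlap.
That's a conflict, so the schedule is not conflict-free.

No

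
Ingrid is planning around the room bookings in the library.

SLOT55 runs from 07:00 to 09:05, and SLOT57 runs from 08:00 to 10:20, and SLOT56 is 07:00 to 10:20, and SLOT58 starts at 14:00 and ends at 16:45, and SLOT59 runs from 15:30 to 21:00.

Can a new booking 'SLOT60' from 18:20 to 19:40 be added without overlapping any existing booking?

No — it overlaps SLOT59

SLOT55: ends 09:05 at or before SLOT60 starts 18:20 → clear.
SLOT56: ends 10:20 at or before SLOT60 starts 18:20 → clear.
SLOT57: ends 10:20 at or before SLOT60 starts 18:20 → clear.
SLOT58: ends 16:45 at or before SLOT60 starts 18:20 → clear.
SLOT59: starts 15:30 before SLOT60 ends 19:40, and ends 21:00 after SLOT60 starts 18:20 → overlap.
SLOT60 overlaps SLOT59.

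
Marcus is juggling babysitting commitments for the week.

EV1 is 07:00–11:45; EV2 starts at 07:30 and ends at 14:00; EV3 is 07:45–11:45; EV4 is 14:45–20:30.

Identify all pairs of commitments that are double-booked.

EV1 & EV2, EV1 & EV3, EV2 & EV3

Sorted by start: EV1, EV2, EV3, EV4.
EV2 starts before EV1 ends → EV1 and EV2 overlap.
EV3 starts before EV1 ends → EV1 and EV3 overlap.
EV4 starts after EV1 ends.
EV3 starts before EV2 ends → EV2 and EV3 overlap.
EV4 starts after EV2 ends.
EV4 starts after EV3 ends.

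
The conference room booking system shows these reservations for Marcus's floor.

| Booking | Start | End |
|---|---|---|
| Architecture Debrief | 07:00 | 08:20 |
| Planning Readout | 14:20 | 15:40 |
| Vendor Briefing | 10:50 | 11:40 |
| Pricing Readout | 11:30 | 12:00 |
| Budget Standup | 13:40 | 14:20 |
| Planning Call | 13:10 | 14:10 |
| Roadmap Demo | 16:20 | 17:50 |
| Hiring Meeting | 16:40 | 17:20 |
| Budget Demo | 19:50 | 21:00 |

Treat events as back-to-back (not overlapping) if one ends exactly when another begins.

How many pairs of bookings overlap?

Sorted by start: Architecture Debrief, Vendor Briefing, Pricing Readout, Planning Call, Budget Standup, Planning Readout, Roadmap Demo, Hiring Meeting, Budget Demo.
Vendor Briefing starts after Architecture Debrief ends, so nothing later overlaps Architecture Debrief either.
Pricing Readout starts before Vendor Briefing ends → Vendor Briefing and Pricing Readout overlap.
Planning Call starts after Vendor Briefing ends, so nothing later overlaps Vendor Briefing either.
Planning Call starts after Pricing Readout ends, so nothing later overlaps Pricing Readout either.
Budget Standup starts before Planning Call ends → Planning Call and Budget Standup overlap.
Planning Readout starts after Planning Call ends, so nothing later overlaps Planning Call either.
Planning Readout starts exactly when Budget Standup ends (back-to-back, no overlap), so nothing later overlaps Budget Standup either.
Roadmap Demo starts after Planning Readout ends, so nothing later overlaps Planning Readout either.
Hiring Meeting starts before Roadmap Demo ends → Roadmap Demo and Hiring Meeting overlap.
Budget Demo starts after Roadmap Demo ends.
Budget Demo starts after Hiring Meeting ends.
Overlapping pairs: Budget Standup & Planning Call, Hiring Meeting & Roadmap Demo, Pricing Readout & Vendor Briefing — 3 in total.

3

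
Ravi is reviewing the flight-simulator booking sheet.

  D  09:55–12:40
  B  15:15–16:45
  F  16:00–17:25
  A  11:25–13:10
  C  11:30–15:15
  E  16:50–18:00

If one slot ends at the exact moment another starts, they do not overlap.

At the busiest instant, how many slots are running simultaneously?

Sweep the timeline, counting +1 at each start and −1 at each end (ends before starts at a tie):
09:55 start D → 1
11:25 start A → 2
11:30 start C → 3
12:40 end D → 2
13:10 end A → 1
15:15 end C → 0
15:15 start B → 1
16:00 start F → 2
16:45 end B → 1
16:50 start E → 2
17:25 end F → 1
18:00 end E → 0
Peak is 3, at 11:30 (A, C, D).

3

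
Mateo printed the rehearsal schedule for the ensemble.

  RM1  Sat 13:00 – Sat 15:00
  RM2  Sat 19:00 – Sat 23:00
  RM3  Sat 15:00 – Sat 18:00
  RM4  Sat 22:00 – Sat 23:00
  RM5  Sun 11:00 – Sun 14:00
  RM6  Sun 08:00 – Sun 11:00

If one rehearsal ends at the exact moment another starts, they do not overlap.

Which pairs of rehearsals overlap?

Sorted by start: RM1, RM3, RM2, RM4, RM6, RM5.
RM3 starts exactly when RM1 ends (back-to-back, no overlap); RM1 is clear from here.
RM2 starts after RM3 ends; RM3 is clear from here.
RM4 starts before RM2 ends → RM2 and RM4 overlap.
RM6 starts after RM2 ends; RM2 is clear from here.
RM6 starts after RM4 ends; RM4 is clear from here.
RM5 starts exactly when RM6 ends (back-to-back, no overlap).

RM2 & RM4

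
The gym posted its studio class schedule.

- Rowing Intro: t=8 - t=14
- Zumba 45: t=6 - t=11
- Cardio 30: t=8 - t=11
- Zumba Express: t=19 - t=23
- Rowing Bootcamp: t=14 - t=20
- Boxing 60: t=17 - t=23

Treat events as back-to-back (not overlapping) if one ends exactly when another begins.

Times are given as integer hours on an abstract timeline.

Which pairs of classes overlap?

Boxing 60 & Rowing Bootcamp, Boxing 60 & Zumba Express, Cardio 30 & Rowing Intro, Cardio 30 & Zumba 45, Rowing Bootcamp & Zumba Express, Rowing Intro & Zumba 45

Sorted by start: Zumba 45, Cardio 30, Rowing Intro, Rowing Bootcamp, Boxing 60, Zumba Express.
Cardio 30 starts before Zumba 45 ends → Zumba 45 and Cardio 30 overlap.
Rowing Intro starts before Zumba 45 ends → Zumba 45 and Rowing Intro overlap.
Rowing Bootcamp starts after Zumba 45 ends, so nothing later overlaps Zumba 45 either.
Rowing Intro starts before Cardio 30 ends → Cardio 30 and Rowing Intro overlap.
Rowing Bootcamp starts after Cardio 30 ends, so nothing later overlaps Cardio 30 either.
Rowing Bootcamp starts exactly when Rowing Intro ends (back-to-back, no overlap), so nothing later overlaps Rowing Intro either.
Boxing 60 starts before Rowing Bootcamp ends → Rowing Bootcamp and Boxing 60 overlap.
Zumba Express starts before Rowing Bootcamp ends → Rowing Bootcamp and Zumba Express overlap.
Zumba Express starts before Boxing 60 ends → Boxing 60 and Zumba Express overlap.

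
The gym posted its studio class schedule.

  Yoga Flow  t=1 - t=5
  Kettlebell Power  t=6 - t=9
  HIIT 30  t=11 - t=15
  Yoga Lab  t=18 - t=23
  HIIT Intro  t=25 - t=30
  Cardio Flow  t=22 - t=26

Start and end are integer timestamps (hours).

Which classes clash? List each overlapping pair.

Two intervals overlap when each starts before the other ends.
Sorted by start: Yoga Flow, Kettlebell Power, HIIT 30, Yoga Lab, Cardio Flow, HIIT Intro.
Kettlebell Power starts after Yoga Flow ends, so nothing later overlaps Yoga Flow either.
HIIT 30 starts after Kettlebell Power ends, so nothing later overlaps Kettlebell Power either.
Yoga Lab starts after HIIT 30 ends, so nothing later overlaps HIIT 30 either.
Cardio Flow starts before Yoga Lab ends → Yoga Lab and Cardio Flow overlap.
HIIT Intro starts after Yoga Lab ends.
HIIT Intro starts before Cardio Flow ends → Cardio Flow and HIIT Intro overlap.

Cardio Flow & HIIT Intro, Cardio Flow & Yoga Lab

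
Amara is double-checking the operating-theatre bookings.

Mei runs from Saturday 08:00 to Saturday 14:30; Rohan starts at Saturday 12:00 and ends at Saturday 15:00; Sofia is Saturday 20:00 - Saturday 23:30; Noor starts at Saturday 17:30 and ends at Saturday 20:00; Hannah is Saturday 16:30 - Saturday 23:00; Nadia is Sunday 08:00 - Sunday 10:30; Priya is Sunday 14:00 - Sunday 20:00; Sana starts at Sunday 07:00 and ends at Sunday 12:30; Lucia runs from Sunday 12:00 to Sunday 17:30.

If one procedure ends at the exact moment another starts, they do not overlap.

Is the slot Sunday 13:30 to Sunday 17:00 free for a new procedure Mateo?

No — it overlaps Lucia, Priya

Mei: ends Saturday 14:30 at or before Mateo starts Sunday 13:30 → clear.
Rohan: ends Saturday 15:00 at or before Mateo starts Sunday 13:30 → clear.
Hannah: ends Saturday 23:00 at or before Mateo starts Sunday 13:30 → clear.
Noor: ends Saturday 20:00 at or before Mateo starts Sunday 13:30 → clear.
Sofia: ends Saturday 23:30 at or before Mateo starts Sunday 13:30 → clear.
Sana: ends Sunday 12:30 at or before Mateo starts Sunday 13:30 → clear.
Nadia: ends Sunday 10:30 at or before Mateo starts Sunday 13:30 → clear.
Lucia: starts Sunday 12:00 before Mateo ends Sunday 17:00, and ends Sunday 17:30 after Mateo starts Sunday 13:30 → overlap.
Priya: starts Sunday 14:00 before Mateo ends Sunday 17:00, and ends Sunday 20:00 after Mateo starts Sunday 13:30 → overlap.
Mateo overlaps Priya, Lucia.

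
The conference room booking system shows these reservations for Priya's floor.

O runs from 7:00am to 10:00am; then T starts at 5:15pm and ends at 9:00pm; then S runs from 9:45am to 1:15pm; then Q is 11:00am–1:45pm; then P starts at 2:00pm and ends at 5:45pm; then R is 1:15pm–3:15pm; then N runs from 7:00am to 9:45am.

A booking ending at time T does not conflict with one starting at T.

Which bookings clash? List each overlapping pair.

Sorted by start: N, O, S, Q, R, P, T.
O starts before N ends → N and O overlap.
S starts exactly when N ends (back-to-back, no overlap) — done with N.
S starts before O ends → O and S overlap.
Q starts after O ends — done with O.
Q starts before S ends → S and Q overlap.
R starts exactly when S ends (back-to-back, no overlap) — done with S.
R starts before Q ends → Q and R overlap.
P starts after Q ends — done with Q.
P starts before R ends → R and P overlap.
T starts after R ends.
T starts before P ends → P and T overlap.

N & O, O & S, P & R, P & T, Q & R, Q & S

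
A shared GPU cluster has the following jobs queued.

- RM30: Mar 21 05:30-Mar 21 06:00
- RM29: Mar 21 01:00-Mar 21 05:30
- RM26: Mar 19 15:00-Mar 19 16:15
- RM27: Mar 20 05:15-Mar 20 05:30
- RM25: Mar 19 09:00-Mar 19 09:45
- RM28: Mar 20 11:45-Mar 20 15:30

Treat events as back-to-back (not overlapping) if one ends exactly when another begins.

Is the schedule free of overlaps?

Sorted by start: RM25, RM26, RM27, RM28, RM29, RM30.
RM26 starts after RM25 ends, so RM25 has no further overlaps.
RM27 starts after RM26 ends, so RM26 has no further overlaps.
RM28 starts after RM27 ends, so RM27 has no further overlaps.
RM29 starts after RM28 ends, so RM28 has no further overlaps.
RM30 starts exactly when RM29 ends (back-to-back, no overlap).
Every pair is clear; the schedule has no overlaps.

Yes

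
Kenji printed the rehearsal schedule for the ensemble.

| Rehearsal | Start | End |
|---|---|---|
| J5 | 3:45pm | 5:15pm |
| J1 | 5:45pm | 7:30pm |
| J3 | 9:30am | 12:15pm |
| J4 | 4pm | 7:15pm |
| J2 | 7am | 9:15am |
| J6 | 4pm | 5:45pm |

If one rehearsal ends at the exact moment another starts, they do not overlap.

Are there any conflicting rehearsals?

Yes

Sorted by start: J2, J3, J5, J4, J6, J1.
J3 starts after J2 ends, so nothing later overlaps J2 either.
J5 starts after J3 ends, so nothing later overlaps J3 either.
J4 starts before J5 ends → J5 and J4 overlap.
That's a conflict, so the schedule is not conflict-free.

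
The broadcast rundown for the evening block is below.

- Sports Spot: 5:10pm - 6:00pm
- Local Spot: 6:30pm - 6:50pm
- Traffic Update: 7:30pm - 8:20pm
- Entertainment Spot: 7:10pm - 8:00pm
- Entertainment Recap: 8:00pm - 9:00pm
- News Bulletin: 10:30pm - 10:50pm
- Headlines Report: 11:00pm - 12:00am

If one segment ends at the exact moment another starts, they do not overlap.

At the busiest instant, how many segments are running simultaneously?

Walk through starts and ends in time order (an end at T is processed before a start at T):
5:10pm start Sports Spot → 1
6:00pm end Sports Spot → 0
6:30pm start Local Spot → 1
6:50pm end Local Spot → 0
7:10pm start Entertainment Spot → 1
7:30pm start Traffic Update → 2
8:00pm end Entertainment Spot → 1
8:00pm start Entertainment Recap → 2
8:20pm end Traffic Update → 1
9:00pm end Entertainment Recap → 0
10:30pm start News Bulletin → 1
10:50pm end News Bulletin → 0
11:00pm start Headlines Report → 1
12:00am end Headlines Report → 0
Peak is 2, at 7:30pm (Entertainment Spot, Traffic Update).

2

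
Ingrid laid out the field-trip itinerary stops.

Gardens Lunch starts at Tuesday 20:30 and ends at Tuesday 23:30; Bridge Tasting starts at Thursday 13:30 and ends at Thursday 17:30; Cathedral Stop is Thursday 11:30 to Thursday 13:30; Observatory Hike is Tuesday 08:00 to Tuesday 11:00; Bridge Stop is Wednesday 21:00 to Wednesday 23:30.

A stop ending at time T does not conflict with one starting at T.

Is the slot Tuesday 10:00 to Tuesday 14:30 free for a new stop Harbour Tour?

No — it overlaps Observatory Hike

Observatory Hike: starts Tuesday 08:00 before Harbour Tour ends Tuesday 14:30, and ends Tuesday 11:00 after Harbour Tour starts Tuesday 10:00 → overlap.
Gardens Lunch: starts Tuesday 20:30 at or after Harbour Tour ends Tuesday 14:30 → clear.
Bridge Stop: starts Wednesday 21:00 at or after Harbour Tour ends Tuesday 14:30 → clear.
Cathedral Stop: starts Thursday 11:30 at or after Harbour Tour ends Tuesday 14:30 → clear.
Bridge Tasting: starts Thursday 13:30 at or after Harbour Tour ends Tuesday 14:30 → clear.
Harbour Tour overlaps Observatory Hike.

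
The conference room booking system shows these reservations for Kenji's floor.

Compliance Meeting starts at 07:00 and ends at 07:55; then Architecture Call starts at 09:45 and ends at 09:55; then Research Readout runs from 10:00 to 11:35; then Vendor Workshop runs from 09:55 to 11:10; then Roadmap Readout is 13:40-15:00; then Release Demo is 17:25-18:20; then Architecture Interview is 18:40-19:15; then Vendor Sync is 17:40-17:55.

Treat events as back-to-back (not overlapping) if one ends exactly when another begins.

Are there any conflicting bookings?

Sorted by start: Compliance Meeting, Architecture Call, Vendor Workshop, Research Readout, Roadmap Readout, Release Demo, Vendor Sync, Architecture Interview.
Architecture Call starts after Compliance Meeting ends, so Compliance Meeting has no further overlaps.
Vendor Workshop starts exactly when Architecture Call ends (back-to-back, no overlap), so Architecture Call has no further overlaps.
Research Readout starts before Vendor Workshop ends → Vendor Workshop and Research Readout overlap.
That's a conflict, so the schedule is not conflict-free.

Yes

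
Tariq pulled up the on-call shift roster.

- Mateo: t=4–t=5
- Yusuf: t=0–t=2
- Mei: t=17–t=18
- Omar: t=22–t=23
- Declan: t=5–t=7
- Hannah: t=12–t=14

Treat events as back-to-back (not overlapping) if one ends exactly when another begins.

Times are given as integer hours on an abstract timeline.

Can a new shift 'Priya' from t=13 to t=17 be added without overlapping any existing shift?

No — it overlaps Hannah

Yusuf: ends t=2 at or before Priya starts t=13 → clear.
Mateo: ends t=5 at or before Priya starts t=13 → clear.
Declan: ends t=7 at or before Priya starts t=13 → clear.
Hannah: starts t=12 before Priya ends t=17, and ends t=14 after Priya starts t=13 → overlap.
Mei: starts t=17 at or after Priya ends t=17 → clear.
Omar: starts t=22 at or after Priya ends t=17 → clear.
Priya overlaps Hannah.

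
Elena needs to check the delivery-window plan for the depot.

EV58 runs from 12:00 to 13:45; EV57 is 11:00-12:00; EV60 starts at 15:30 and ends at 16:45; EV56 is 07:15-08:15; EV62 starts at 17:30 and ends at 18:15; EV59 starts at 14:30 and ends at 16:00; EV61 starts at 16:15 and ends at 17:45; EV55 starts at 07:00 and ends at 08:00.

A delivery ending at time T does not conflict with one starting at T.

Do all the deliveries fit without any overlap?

Sorted by start: EV55, EV56, EV57, EV58, EV59, EV60, EV61, EV62.
EV56 starts before EV55 ends → EV55 and EV56 overlap.
That's a conflict, so the schedule is not conflict-free.

No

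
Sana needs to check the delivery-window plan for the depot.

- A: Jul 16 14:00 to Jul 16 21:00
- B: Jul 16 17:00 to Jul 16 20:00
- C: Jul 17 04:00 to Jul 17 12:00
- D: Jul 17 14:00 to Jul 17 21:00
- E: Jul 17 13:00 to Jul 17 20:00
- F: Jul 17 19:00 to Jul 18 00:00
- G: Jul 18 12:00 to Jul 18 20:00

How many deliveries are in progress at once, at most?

3

Sweep the timeline, counting +1 at each start and −1 at each end (ends before starts at a tie):
Jul 16 14:00 start A → 1
Jul 16 17:00 start B → 2
Jul 16 20:00 end B → 1
Jul 16 21:00 end A → 0
Jul 17 04:00 start C → 1
Jul 17 12:00 end C → 0
Jul 17 13:00 start E → 1
Jul 17 14:00 start D → 2
Jul 17 19:00 start F → 3
Jul 17 20:00 end E → 2
Jul 17 21:00 end D → 1
Jul 18 00:00 end F → 0
Jul 18 12:00 start G → 1
Jul 18 20:00 end G → 0
Peak is 3, at Jul 17 19:00 (D, E, F).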